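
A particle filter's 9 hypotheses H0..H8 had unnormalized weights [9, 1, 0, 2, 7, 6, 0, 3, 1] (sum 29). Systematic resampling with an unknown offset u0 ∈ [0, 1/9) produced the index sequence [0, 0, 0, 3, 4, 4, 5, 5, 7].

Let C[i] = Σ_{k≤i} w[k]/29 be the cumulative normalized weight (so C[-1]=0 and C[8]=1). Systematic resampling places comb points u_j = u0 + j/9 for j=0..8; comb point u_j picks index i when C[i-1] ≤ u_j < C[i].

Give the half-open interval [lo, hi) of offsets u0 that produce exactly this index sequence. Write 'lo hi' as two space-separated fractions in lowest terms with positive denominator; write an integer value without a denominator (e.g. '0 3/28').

C = [9/29, 10/29, 10/29, 12/29, 19/29, 25/29, 25/29, 28/29, 1]
j=0 picked index 0: u0 ∈ [0, 9/29)
j=1 picked index 0: u0 ∈ [-1/9, 52/261)
j=2 picked index 0: u0 ∈ [-2/9, 23/261)
j=3 picked index 3: u0 ∈ [1/87, 7/87)
j=4 picked index 4: u0 ∈ [-8/261, 55/261)
j=5 picked index 4: u0 ∈ [-37/261, 26/261)
j=6 picked index 5: u0 ∈ [-1/87, 17/87)
j=7 picked index 5: u0 ∈ [-32/261, 22/261)
j=8 picked index 7: u0 ∈ [-7/261, 20/261)
intersection: [1/87, 20/261)

1/87 20/261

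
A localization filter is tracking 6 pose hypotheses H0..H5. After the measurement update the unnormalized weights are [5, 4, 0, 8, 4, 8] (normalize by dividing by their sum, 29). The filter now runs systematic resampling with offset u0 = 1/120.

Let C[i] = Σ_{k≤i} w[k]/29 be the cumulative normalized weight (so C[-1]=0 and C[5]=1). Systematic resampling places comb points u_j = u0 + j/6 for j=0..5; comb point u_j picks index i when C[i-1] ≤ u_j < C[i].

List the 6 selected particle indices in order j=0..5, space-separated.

C = [5/29, 9/29, 9/29, 17/29, 21/29, 1]
j=0: u_0=1/120 ∈ [0, 5/29) → index 0
j=1: u_1=7/40 ∈ [5/29, 9/29) → index 1
j=2: u_2=41/120 ∈ [9/29, 17/29) → index 3
j=3: u_3=61/120 ∈ [9/29, 17/29) → index 3
j=4: u_4=27/40 ∈ [17/29, 21/29) → index 4
j=5: u_5=101/120 ∈ [21/29, 1) → index 5

0 1 3 3 4 5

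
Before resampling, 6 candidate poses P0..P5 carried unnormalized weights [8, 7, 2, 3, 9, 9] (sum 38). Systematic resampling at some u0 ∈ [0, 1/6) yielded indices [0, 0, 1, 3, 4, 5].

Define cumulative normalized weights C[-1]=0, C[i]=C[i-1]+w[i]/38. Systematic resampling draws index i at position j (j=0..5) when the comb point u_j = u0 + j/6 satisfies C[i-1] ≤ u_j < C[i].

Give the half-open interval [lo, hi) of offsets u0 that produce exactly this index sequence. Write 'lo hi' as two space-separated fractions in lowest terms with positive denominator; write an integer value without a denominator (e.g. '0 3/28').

C = [4/19, 15/38, 17/38, 10/19, 29/38, 1]
j=0 picked index 0: u0 ∈ [0, 4/19)
j=1 picked index 0: u0 ∈ [-1/6, 5/114)
j=2 picked index 1: u0 ∈ [-7/57, 7/114)
j=3 picked index 3: u0 ∈ [-1/19, 1/38)
j=4 picked index 4: u0 ∈ [-8/57, 11/114)
j=5 picked index 5: u0 ∈ [-4/57, 1/6)
intersection: [0, 1/38)

0 1/38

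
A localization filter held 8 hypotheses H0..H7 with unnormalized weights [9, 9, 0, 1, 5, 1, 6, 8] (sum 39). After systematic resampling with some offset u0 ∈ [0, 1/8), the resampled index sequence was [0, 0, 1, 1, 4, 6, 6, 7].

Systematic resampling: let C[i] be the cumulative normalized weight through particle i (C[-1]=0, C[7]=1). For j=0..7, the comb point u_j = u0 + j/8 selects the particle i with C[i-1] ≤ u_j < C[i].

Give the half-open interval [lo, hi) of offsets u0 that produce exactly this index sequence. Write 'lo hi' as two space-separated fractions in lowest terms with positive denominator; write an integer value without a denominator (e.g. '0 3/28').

C = [3/13, 6/13, 6/13, 19/39, 8/13, 25/39, 31/39, 1]
j=0 picked index 0: u0 ∈ [0, 3/13)
j=1 picked index 0: u0 ∈ [-1/8, 11/104)
j=2 picked index 1: u0 ∈ [-1/52, 11/52)
j=3 picked index 1: u0 ∈ [-15/104, 9/104)
j=4 picked index 4: u0 ∈ [-1/78, 3/26)
j=5 picked index 6: u0 ∈ [5/312, 53/312)
j=6 picked index 6: u0 ∈ [-17/156, 7/156)
j=7 picked index 7: u0 ∈ [-25/312, 1/8)
intersection: [5/312, 7/156)

5/312 7/156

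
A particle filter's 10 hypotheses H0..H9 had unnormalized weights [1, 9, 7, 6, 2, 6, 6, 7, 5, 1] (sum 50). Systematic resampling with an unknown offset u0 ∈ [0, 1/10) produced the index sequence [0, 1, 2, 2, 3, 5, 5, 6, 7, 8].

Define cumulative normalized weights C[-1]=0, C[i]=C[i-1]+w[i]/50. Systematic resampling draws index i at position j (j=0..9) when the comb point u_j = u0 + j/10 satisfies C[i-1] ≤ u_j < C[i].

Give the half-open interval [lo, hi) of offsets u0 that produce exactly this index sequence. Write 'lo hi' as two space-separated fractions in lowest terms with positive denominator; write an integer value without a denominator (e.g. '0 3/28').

0 1/50

C = [1/50, 1/5, 17/50, 23/50, 1/2, 31/50, 37/50, 22/25, 49/50, 1]
j=0 picked index 0: u0 ∈ [0, 1/50)
j=1 picked index 1: u0 ∈ [-2/25, 1/10)
j=2 picked index 2: u0 ∈ [0, 7/50)
j=3 picked index 2: u0 ∈ [-1/10, 1/25)
j=4 picked index 3: u0 ∈ [-3/50, 3/50)
j=5 picked index 5: u0 ∈ [0, 3/25)
j=6 picked index 5: u0 ∈ [-1/10, 1/50)
j=7 picked index 6: u0 ∈ [-2/25, 1/25)
j=8 picked index 7: u0 ∈ [-3/50, 2/25)
j=9 picked index 8: u0 ∈ [-1/50, 2/25)
intersection: [0, 1/50)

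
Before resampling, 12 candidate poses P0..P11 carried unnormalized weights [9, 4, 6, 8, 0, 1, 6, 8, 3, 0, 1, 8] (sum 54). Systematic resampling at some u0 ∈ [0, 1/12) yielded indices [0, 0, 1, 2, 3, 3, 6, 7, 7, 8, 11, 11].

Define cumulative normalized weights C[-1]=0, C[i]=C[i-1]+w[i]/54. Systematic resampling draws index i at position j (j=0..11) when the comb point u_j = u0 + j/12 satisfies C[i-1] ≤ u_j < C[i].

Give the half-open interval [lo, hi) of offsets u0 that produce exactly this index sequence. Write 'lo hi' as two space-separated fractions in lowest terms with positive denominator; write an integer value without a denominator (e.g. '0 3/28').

5/108 2/27

C = [1/6, 13/54, 19/54, 1/2, 1/2, 14/27, 17/27, 7/9, 5/6, 5/6, 23/27, 1]
j=0 picked index 0: u0 ∈ [0, 1/6)
j=1 picked index 0: u0 ∈ [-1/12, 1/12)
j=2 picked index 1: u0 ∈ [0, 2/27)
j=3 picked index 2: u0 ∈ [-1/108, 11/108)
j=4 picked index 3: u0 ∈ [1/54, 1/6)
j=5 picked index 3: u0 ∈ [-7/108, 1/12)
j=6 picked index 6: u0 ∈ [1/54, 7/54)
j=7 picked index 7: u0 ∈ [5/108, 7/36)
j=8 picked index 7: u0 ∈ [-1/27, 1/9)
j=9 picked index 8: u0 ∈ [1/36, 1/12)
j=10 picked index 11: u0 ∈ [1/54, 1/6)
j=11 picked index 11: u0 ∈ [-7/108, 1/12)
intersection: [5/108, 2/27)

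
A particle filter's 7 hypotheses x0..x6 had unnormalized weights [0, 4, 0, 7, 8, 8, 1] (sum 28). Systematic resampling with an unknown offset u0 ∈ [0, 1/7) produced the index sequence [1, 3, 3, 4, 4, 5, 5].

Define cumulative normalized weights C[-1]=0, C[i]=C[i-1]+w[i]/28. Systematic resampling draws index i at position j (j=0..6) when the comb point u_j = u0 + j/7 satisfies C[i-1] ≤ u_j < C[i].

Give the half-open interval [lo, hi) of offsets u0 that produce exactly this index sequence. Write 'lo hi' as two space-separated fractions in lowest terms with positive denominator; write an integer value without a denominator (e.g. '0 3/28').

0 3/28

C = [0, 1/7, 1/7, 11/28, 19/28, 27/28, 1]
j=0 picked index 1: u0 ∈ [0, 1/7)
j=1 picked index 3: u0 ∈ [0, 1/4)
j=2 picked index 3: u0 ∈ [-1/7, 3/28)
j=3 picked index 4: u0 ∈ [-1/28, 1/4)
j=4 picked index 4: u0 ∈ [-5/28, 3/28)
j=5 picked index 5: u0 ∈ [-1/28, 1/4)
j=6 picked index 5: u0 ∈ [-5/28, 3/28)
intersection: [0, 3/28)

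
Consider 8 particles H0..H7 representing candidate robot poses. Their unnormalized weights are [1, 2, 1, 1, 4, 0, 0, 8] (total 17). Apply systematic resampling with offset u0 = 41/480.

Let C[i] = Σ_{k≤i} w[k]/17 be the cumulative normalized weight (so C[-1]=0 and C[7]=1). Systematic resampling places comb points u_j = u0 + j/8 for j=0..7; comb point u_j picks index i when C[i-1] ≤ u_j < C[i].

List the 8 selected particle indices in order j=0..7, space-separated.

1 2 4 4 7 7 7 7

C = [1/17, 3/17, 4/17, 5/17, 9/17, 9/17, 9/17, 1]
j=0: u_0=41/480 ∈ [1/17, 3/17) → index 1
j=1: u_1=101/480 ∈ [3/17, 4/17) → index 2
j=2: u_2=161/480 ∈ [5/17, 9/17) → index 4
j=3: u_3=221/480 ∈ [5/17, 9/17) → index 4
j=4: u_4=281/480 ∈ [9/17, 1) → index 7
j=5: u_5=341/480 ∈ [9/17, 1) → index 7
j=6: u_6=401/480 ∈ [9/17, 1) → index 7
j=7: u_7=461/480 ∈ [9/17, 1) → index 7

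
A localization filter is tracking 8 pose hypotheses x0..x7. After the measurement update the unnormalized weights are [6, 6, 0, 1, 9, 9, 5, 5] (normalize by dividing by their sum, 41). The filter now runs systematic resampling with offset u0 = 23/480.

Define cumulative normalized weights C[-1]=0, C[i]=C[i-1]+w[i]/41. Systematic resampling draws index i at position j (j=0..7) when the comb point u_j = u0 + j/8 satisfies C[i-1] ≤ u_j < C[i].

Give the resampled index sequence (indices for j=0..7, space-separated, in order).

C = [6/41, 12/41, 12/41, 13/41, 22/41, 31/41, 36/41, 1]
j=0: u_0=23/480 ∈ [0, 6/41) → index 0
j=1: u_1=83/480 ∈ [6/41, 12/41) → index 1
j=2: u_2=143/480 ∈ [12/41, 13/41) → index 3
j=3: u_3=203/480 ∈ [13/41, 22/41) → index 4
j=4: u_4=263/480 ∈ [22/41, 31/41) → index 5
j=5: u_5=323/480 ∈ [22/41, 31/41) → index 5
j=6: u_6=383/480 ∈ [31/41, 36/41) → index 6
j=7: u_7=443/480 ∈ [36/41, 1) → index 7

0 1 3 4 5 5 6 7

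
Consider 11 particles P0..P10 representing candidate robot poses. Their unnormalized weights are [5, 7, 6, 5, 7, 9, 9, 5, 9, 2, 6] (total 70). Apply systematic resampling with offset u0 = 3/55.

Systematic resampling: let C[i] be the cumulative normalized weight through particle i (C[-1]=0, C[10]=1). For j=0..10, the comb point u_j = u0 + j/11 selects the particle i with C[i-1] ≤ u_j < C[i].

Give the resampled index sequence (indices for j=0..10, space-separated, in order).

0 1 2 3 4 5 6 7 8 8 10

C = [1/14, 6/35, 9/35, 23/70, 3/7, 39/70, 24/35, 53/70, 31/35, 32/35, 1]
j=0: u_0=3/55 ∈ [0, 1/14) → index 0
j=1: u_1=8/55 ∈ [1/14, 6/35) → index 1
j=2: u_2=13/55 ∈ [6/35, 9/35) → index 2
j=3: u_3=18/55 ∈ [9/35, 23/70) → index 3
j=4: u_4=23/55 ∈ [23/70, 3/7) → index 4
j=5: u_5=28/55 ∈ [3/7, 39/70) → index 5
j=6: u_6=3/5 ∈ [39/70, 24/35) → index 6
j=7: u_7=38/55 ∈ [24/35, 53/70) → index 7
j=8: u_8=43/55 ∈ [53/70, 31/35) → index 8
j=9: u_9=48/55 ∈ [53/70, 31/35) → index 8
j=10: u_10=53/55 ∈ [32/35, 1) → index 10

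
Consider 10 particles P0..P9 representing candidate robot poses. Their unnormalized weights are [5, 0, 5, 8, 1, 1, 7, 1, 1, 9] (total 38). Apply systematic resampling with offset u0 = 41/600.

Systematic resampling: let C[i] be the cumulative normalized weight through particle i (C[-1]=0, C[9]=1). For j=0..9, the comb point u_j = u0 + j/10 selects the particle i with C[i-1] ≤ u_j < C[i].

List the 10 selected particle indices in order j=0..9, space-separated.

C = [5/38, 5/38, 5/19, 9/19, 1/2, 10/19, 27/38, 14/19, 29/38, 1]
j=0: u_0=41/600 ∈ [0, 5/38) → index 0
j=1: u_1=101/600 ∈ [5/38, 5/19) → index 2
j=2: u_2=161/600 ∈ [5/19, 9/19) → index 3
j=3: u_3=221/600 ∈ [5/19, 9/19) → index 3
j=4: u_4=281/600 ∈ [5/19, 9/19) → index 3
j=5: u_5=341/600 ∈ [10/19, 27/38) → index 6
j=6: u_6=401/600 ∈ [10/19, 27/38) → index 6
j=7: u_7=461/600 ∈ [29/38, 1) → index 9
j=8: u_8=521/600 ∈ [29/38, 1) → index 9
j=9: u_9=581/600 ∈ [29/38, 1) → index 9

0 2 3 3 3 6 6 9 9 9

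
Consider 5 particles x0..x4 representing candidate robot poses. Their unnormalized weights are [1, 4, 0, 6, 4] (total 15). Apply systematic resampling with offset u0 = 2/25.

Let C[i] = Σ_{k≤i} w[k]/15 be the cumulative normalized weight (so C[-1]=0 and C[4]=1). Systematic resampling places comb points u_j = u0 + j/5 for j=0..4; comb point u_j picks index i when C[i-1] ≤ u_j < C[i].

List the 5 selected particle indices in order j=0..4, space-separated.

C = [1/15, 1/3, 1/3, 11/15, 1]
j=0: u_0=2/25 ∈ [1/15, 1/3) → index 1
j=1: u_1=7/25 ∈ [1/15, 1/3) → index 1
j=2: u_2=12/25 ∈ [1/3, 11/15) → index 3
j=3: u_3=17/25 ∈ [1/3, 11/15) → index 3
j=4: u_4=22/25 ∈ [11/15, 1) → index 4

1 1 3 3 4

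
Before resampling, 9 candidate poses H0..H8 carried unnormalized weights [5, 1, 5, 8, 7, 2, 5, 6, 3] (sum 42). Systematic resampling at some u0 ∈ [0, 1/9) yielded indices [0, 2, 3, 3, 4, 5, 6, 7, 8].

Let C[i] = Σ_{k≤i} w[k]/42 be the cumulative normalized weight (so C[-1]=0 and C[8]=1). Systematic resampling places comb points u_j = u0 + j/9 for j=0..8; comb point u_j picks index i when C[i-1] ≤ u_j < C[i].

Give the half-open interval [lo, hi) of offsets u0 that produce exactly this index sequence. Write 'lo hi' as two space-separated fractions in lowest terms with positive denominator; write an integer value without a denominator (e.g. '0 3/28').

4/63 1/9

C = [5/42, 1/7, 11/42, 19/42, 13/21, 2/3, 11/14, 13/14, 1]
j=0 picked index 0: u0 ∈ [0, 5/42)
j=1 picked index 2: u0 ∈ [2/63, 19/126)
j=2 picked index 3: u0 ∈ [5/126, 29/126)
j=3 picked index 3: u0 ∈ [-1/14, 5/42)
j=4 picked index 4: u0 ∈ [1/126, 11/63)
j=5 picked index 5: u0 ∈ [4/63, 1/9)
j=6 picked index 6: u0 ∈ [0, 5/42)
j=7 picked index 7: u0 ∈ [1/126, 19/126)
j=8 picked index 8: u0 ∈ [5/126, 1/9)
intersection: [4/63, 1/9)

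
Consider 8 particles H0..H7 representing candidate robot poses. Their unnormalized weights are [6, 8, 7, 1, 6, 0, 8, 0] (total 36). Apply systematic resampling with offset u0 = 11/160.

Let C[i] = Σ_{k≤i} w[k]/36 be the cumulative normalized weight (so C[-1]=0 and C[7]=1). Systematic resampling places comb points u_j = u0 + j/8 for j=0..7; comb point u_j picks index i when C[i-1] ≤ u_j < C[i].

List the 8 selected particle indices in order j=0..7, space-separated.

C = [1/6, 7/18, 7/12, 11/18, 7/9, 7/9, 1, 1]
j=0: u_0=11/160 ∈ [0, 1/6) → index 0
j=1: u_1=31/160 ∈ [1/6, 7/18) → index 1
j=2: u_2=51/160 ∈ [1/6, 7/18) → index 1
j=3: u_3=71/160 ∈ [7/18, 7/12) → index 2
j=4: u_4=91/160 ∈ [7/18, 7/12) → index 2
j=5: u_5=111/160 ∈ [11/18, 7/9) → index 4
j=6: u_6=131/160 ∈ [7/9, 1) → index 6
j=7: u_7=151/160 ∈ [7/9, 1) → index 6

0 1 1 2 2 4 6 6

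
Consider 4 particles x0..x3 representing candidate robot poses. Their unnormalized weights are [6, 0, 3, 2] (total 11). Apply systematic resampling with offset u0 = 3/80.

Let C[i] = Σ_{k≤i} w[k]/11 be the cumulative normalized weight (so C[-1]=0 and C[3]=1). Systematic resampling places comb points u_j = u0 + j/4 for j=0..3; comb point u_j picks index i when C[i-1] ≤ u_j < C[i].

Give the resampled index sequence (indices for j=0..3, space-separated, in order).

0 0 0 2

C = [6/11, 6/11, 9/11, 1]
j=0: u_0=3/80 ∈ [0, 6/11) → index 0
j=1: u_1=23/80 ∈ [0, 6/11) → index 0
j=2: u_2=43/80 ∈ [0, 6/11) → index 0
j=3: u_3=63/80 ∈ [6/11, 9/11) → index 2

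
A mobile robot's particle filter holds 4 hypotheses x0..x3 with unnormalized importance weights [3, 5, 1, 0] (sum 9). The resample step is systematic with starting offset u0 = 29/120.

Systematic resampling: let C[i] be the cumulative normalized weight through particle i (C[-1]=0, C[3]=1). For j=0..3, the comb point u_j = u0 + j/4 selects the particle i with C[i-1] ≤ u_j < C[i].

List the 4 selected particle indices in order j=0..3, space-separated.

0 1 1 2

C = [1/3, 8/9, 1, 1]
j=0: u_0=29/120 ∈ [0, 1/3) → index 0
j=1: u_1=59/120 ∈ [1/3, 8/9) → index 1
j=2: u_2=89/120 ∈ [1/3, 8/9) → index 1
j=3: u_3=119/120 ∈ [8/9, 1) → index 2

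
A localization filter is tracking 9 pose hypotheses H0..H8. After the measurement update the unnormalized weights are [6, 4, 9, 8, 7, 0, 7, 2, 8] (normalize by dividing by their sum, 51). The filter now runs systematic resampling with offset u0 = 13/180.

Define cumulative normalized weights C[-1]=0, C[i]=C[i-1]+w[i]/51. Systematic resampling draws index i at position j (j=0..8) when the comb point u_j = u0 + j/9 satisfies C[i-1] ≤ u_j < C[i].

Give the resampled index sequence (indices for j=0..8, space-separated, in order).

0 1 2 3 3 4 6 8 8

C = [2/17, 10/51, 19/51, 9/17, 2/3, 2/3, 41/51, 43/51, 1]
j=0: u_0=13/180 ∈ [0, 2/17) → index 0
j=1: u_1=11/60 ∈ [2/17, 10/51) → index 1
j=2: u_2=53/180 ∈ [10/51, 19/51) → index 2
j=3: u_3=73/180 ∈ [19/51, 9/17) → index 3
j=4: u_4=31/60 ∈ [19/51, 9/17) → index 3
j=5: u_5=113/180 ∈ [9/17, 2/3) → index 4
j=6: u_6=133/180 ∈ [2/3, 41/51) → index 6
j=7: u_7=17/20 ∈ [43/51, 1) → index 8
j=8: u_8=173/180 ∈ [43/51, 1) → index 8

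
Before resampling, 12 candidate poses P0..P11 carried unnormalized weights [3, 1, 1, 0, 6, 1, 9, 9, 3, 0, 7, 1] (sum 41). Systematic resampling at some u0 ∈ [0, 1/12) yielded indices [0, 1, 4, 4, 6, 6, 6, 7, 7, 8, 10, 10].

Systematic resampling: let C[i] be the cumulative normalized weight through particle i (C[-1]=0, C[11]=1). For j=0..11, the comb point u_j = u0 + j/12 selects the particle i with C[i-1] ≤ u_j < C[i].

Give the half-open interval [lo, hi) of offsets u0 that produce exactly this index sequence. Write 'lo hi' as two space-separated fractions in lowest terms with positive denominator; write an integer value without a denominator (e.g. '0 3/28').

0 1/82

C = [3/41, 4/41, 5/41, 5/41, 11/41, 12/41, 21/41, 30/41, 33/41, 33/41, 40/41, 1]
j=0 picked index 0: u0 ∈ [0, 3/41)
j=1 picked index 1: u0 ∈ [-5/492, 7/492)
j=2 picked index 4: u0 ∈ [-11/246, 25/246)
j=3 picked index 4: u0 ∈ [-21/164, 3/164)
j=4 picked index 6: u0 ∈ [-5/123, 22/123)
j=5 picked index 6: u0 ∈ [-61/492, 47/492)
j=6 picked index 6: u0 ∈ [-17/82, 1/82)
j=7 picked index 7: u0 ∈ [-35/492, 73/492)
j=8 picked index 7: u0 ∈ [-19/123, 8/123)
j=9 picked index 8: u0 ∈ [-3/164, 9/164)
j=10 picked index 10: u0 ∈ [-7/246, 35/246)
j=11 picked index 10: u0 ∈ [-55/492, 29/492)
intersection: [0, 1/82)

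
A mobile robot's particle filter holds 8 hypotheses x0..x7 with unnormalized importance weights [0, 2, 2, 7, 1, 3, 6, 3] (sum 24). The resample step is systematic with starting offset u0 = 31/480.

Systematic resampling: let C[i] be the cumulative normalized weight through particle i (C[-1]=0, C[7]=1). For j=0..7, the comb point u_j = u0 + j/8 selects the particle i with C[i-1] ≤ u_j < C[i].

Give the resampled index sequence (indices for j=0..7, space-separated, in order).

1 3 3 3 5 6 6 7

C = [0, 1/12, 1/6, 11/24, 1/2, 5/8, 7/8, 1]
j=0: u_0=31/480 ∈ [0, 1/12) → index 1
j=1: u_1=91/480 ∈ [1/6, 11/24) → index 3
j=2: u_2=151/480 ∈ [1/6, 11/24) → index 3
j=3: u_3=211/480 ∈ [1/6, 11/24) → index 3
j=4: u_4=271/480 ∈ [1/2, 5/8) → index 5
j=5: u_5=331/480 ∈ [5/8, 7/8) → index 6
j=6: u_6=391/480 ∈ [5/8, 7/8) → index 6
j=7: u_7=451/480 ∈ [7/8, 1) → index 7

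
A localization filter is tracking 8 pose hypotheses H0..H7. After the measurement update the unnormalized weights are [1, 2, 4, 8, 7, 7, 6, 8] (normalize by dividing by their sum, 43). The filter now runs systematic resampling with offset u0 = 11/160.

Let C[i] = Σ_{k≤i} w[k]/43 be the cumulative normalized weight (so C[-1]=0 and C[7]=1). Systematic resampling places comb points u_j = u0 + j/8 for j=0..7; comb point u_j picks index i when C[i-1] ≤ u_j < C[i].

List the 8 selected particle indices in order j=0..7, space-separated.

C = [1/43, 3/43, 7/43, 15/43, 22/43, 29/43, 35/43, 1]
j=0: u_0=11/160 ∈ [1/43, 3/43) → index 1
j=1: u_1=31/160 ∈ [7/43, 15/43) → index 3
j=2: u_2=51/160 ∈ [7/43, 15/43) → index 3
j=3: u_3=71/160 ∈ [15/43, 22/43) → index 4
j=4: u_4=91/160 ∈ [22/43, 29/43) → index 5
j=5: u_5=111/160 ∈ [29/43, 35/43) → index 6
j=6: u_6=131/160 ∈ [35/43, 1) → index 7
j=7: u_7=151/160 ∈ [35/43, 1) → index 7

1 3 3 4 5 6 7 7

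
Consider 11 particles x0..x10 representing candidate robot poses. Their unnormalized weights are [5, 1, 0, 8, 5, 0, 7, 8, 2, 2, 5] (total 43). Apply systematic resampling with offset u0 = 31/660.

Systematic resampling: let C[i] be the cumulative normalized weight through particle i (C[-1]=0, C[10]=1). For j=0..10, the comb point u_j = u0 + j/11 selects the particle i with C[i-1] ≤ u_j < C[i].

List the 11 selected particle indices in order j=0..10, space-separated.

0 1 3 3 4 6 6 7 7 9 10

C = [5/43, 6/43, 6/43, 14/43, 19/43, 19/43, 26/43, 34/43, 36/43, 38/43, 1]
j=0: u_0=31/660 ∈ [0, 5/43) → index 0
j=1: u_1=91/660 ∈ [5/43, 6/43) → index 1
j=2: u_2=151/660 ∈ [6/43, 14/43) → index 3
j=3: u_3=211/660 ∈ [6/43, 14/43) → index 3
j=4: u_4=271/660 ∈ [14/43, 19/43) → index 4
j=5: u_5=331/660 ∈ [19/43, 26/43) → index 6
j=6: u_6=391/660 ∈ [19/43, 26/43) → index 6
j=7: u_7=41/60 ∈ [26/43, 34/43) → index 7
j=8: u_8=511/660 ∈ [26/43, 34/43) → index 7
j=9: u_9=571/660 ∈ [36/43, 38/43) → index 9
j=10: u_10=631/660 ∈ [38/43, 1) → index 10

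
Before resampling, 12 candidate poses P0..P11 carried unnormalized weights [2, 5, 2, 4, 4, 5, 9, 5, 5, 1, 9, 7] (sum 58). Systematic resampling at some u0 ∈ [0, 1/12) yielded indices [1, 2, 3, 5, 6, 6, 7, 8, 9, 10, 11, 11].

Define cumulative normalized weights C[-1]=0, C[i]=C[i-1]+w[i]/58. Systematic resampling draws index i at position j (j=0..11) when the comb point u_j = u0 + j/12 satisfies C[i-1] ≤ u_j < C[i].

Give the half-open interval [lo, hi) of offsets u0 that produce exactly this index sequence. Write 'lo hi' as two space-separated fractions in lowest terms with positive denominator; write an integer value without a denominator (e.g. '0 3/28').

C = [1/29, 7/58, 9/58, 13/58, 17/58, 11/29, 31/58, 18/29, 41/58, 21/29, 51/58, 1]
j=0 picked index 1: u0 ∈ [1/29, 7/58)
j=1 picked index 2: u0 ∈ [13/348, 25/348)
j=2 picked index 3: u0 ∈ [-1/87, 5/87)
j=3 picked index 5: u0 ∈ [5/116, 15/116)
j=4 picked index 6: u0 ∈ [4/87, 35/174)
j=5 picked index 6: u0 ∈ [-13/348, 41/348)
j=6 picked index 7: u0 ∈ [1/29, 7/58)
j=7 picked index 8: u0 ∈ [13/348, 43/348)
j=8 picked index 9: u0 ∈ [7/174, 5/87)
j=9 picked index 10: u0 ∈ [-3/116, 15/116)
j=10 picked index 11: u0 ∈ [4/87, 1/6)
j=11 picked index 11: u0 ∈ [-13/348, 1/12)
intersection: [4/87, 5/87)

4/87 5/87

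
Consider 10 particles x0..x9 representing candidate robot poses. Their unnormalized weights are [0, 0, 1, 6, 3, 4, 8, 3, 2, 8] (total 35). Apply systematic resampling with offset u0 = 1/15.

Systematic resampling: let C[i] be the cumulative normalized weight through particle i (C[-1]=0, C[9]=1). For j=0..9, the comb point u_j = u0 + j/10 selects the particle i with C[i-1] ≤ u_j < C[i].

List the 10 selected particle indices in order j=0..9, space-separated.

3 3 4 5 6 6 7 8 9 9

C = [0, 0, 1/35, 1/5, 2/7, 2/5, 22/35, 5/7, 27/35, 1]
j=0: u_0=1/15 ∈ [1/35, 1/5) → index 3
j=1: u_1=1/6 ∈ [1/35, 1/5) → index 3
j=2: u_2=4/15 ∈ [1/5, 2/7) → index 4
j=3: u_3=11/30 ∈ [2/7, 2/5) → index 5
j=4: u_4=7/15 ∈ [2/5, 22/35) → index 6
j=5: u_5=17/30 ∈ [2/5, 22/35) → index 6
j=6: u_6=2/3 ∈ [22/35, 5/7) → index 7
j=7: u_7=23/30 ∈ [5/7, 27/35) → index 8
j=8: u_8=13/15 ∈ [27/35, 1) → index 9
j=9: u_9=29/30 ∈ [27/35, 1) → index 9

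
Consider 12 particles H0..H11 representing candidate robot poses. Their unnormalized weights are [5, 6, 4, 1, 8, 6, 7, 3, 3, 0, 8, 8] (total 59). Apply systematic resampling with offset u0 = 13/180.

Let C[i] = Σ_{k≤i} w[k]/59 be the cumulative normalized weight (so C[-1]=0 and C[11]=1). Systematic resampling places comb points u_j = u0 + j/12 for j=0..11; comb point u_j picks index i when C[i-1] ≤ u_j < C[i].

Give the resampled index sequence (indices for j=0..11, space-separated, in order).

0 1 2 4 4 5 6 7 10 10 11 11

C = [5/59, 11/59, 15/59, 16/59, 24/59, 30/59, 37/59, 40/59, 43/59, 43/59, 51/59, 1]
j=0: u_0=13/180 ∈ [0, 5/59) → index 0
j=1: u_1=7/45 ∈ [5/59, 11/59) → index 1
j=2: u_2=43/180 ∈ [11/59, 15/59) → index 2
j=3: u_3=29/90 ∈ [16/59, 24/59) → index 4
j=4: u_4=73/180 ∈ [16/59, 24/59) → index 4
j=5: u_5=22/45 ∈ [24/59, 30/59) → index 5
j=6: u_6=103/180 ∈ [30/59, 37/59) → index 6
j=7: u_7=59/90 ∈ [37/59, 40/59) → index 7
j=8: u_8=133/180 ∈ [43/59, 51/59) → index 10
j=9: u_9=37/45 ∈ [43/59, 51/59) → index 10
j=10: u_10=163/180 ∈ [51/59, 1) → index 11
j=11: u_11=89/90 ∈ [51/59, 1) → index 11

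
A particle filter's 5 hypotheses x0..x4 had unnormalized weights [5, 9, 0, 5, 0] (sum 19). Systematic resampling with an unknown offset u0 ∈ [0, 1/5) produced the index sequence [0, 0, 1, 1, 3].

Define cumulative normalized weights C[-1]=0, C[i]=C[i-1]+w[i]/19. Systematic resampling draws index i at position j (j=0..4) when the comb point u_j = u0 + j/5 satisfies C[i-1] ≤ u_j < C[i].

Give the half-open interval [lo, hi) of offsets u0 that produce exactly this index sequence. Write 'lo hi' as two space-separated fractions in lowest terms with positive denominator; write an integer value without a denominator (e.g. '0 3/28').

C = [5/19, 14/19, 14/19, 1, 1]
j=0 picked index 0: u0 ∈ [0, 5/19)
j=1 picked index 0: u0 ∈ [-1/5, 6/95)
j=2 picked index 1: u0 ∈ [-13/95, 32/95)
j=3 picked index 1: u0 ∈ [-32/95, 13/95)
j=4 picked index 3: u0 ∈ [-6/95, 1/5)
intersection: [0, 6/95)

0 6/95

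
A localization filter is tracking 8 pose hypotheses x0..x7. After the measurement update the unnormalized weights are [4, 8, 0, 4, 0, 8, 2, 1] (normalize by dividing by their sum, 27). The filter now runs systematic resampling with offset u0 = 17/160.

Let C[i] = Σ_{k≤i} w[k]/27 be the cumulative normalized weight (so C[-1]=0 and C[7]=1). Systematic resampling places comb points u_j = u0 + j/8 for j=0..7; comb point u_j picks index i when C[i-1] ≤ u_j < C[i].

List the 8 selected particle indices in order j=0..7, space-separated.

0 1 1 3 5 5 5 7

C = [4/27, 4/9, 4/9, 16/27, 16/27, 8/9, 26/27, 1]
j=0: u_0=17/160 ∈ [0, 4/27) → index 0
j=1: u_1=37/160 ∈ [4/27, 4/9) → index 1
j=2: u_2=57/160 ∈ [4/27, 4/9) → index 1
j=3: u_3=77/160 ∈ [4/9, 16/27) → index 3
j=4: u_4=97/160 ∈ [16/27, 8/9) → index 5
j=5: u_5=117/160 ∈ [16/27, 8/9) → index 5
j=6: u_6=137/160 ∈ [16/27, 8/9) → index 5
j=7: u_7=157/160 ∈ [26/27, 1) → index 7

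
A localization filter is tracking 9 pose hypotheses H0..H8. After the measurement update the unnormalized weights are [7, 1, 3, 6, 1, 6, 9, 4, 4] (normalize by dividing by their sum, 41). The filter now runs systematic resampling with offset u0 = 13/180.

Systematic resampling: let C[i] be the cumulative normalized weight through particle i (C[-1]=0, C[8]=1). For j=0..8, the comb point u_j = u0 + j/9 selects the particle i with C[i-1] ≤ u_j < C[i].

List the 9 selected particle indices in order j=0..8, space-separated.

C = [7/41, 8/41, 11/41, 17/41, 18/41, 24/41, 33/41, 37/41, 1]
j=0: u_0=13/180 ∈ [0, 7/41) → index 0
j=1: u_1=11/60 ∈ [7/41, 8/41) → index 1
j=2: u_2=53/180 ∈ [11/41, 17/41) → index 3
j=3: u_3=73/180 ∈ [11/41, 17/41) → index 3
j=4: u_4=31/60 ∈ [18/41, 24/41) → index 5
j=5: u_5=113/180 ∈ [24/41, 33/41) → index 6
j=6: u_6=133/180 ∈ [24/41, 33/41) → index 6
j=7: u_7=17/20 ∈ [33/41, 37/41) → index 7
j=8: u_8=173/180 ∈ [37/41, 1) → index 8

0 1 3 3 5 6 6 7 8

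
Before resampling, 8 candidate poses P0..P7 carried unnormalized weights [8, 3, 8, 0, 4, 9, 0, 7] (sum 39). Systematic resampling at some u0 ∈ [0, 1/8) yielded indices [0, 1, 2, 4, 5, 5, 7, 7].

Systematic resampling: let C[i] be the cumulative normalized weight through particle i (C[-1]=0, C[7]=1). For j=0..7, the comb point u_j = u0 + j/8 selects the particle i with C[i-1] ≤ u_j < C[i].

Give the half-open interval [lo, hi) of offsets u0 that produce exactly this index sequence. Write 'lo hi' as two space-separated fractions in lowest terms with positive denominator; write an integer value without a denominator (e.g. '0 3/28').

C = [8/39, 11/39, 19/39, 19/39, 23/39, 32/39, 32/39, 1]
j=0 picked index 0: u0 ∈ [0, 8/39)
j=1 picked index 1: u0 ∈ [25/312, 49/312)
j=2 picked index 2: u0 ∈ [5/156, 37/156)
j=3 picked index 4: u0 ∈ [35/312, 67/312)
j=4 picked index 5: u0 ∈ [7/78, 25/78)
j=5 picked index 5: u0 ∈ [-11/312, 61/312)
j=6 picked index 7: u0 ∈ [11/156, 1/4)
j=7 picked index 7: u0 ∈ [-17/312, 1/8)
intersection: [35/312, 1/8)

35/312 1/8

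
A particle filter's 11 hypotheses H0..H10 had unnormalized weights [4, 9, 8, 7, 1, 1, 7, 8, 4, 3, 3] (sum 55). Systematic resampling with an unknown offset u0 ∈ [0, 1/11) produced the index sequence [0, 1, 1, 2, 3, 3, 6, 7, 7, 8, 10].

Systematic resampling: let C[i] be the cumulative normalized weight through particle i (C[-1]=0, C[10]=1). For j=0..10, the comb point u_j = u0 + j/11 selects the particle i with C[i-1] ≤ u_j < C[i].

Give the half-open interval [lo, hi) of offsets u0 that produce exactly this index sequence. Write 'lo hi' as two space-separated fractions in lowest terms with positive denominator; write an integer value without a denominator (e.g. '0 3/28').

2/55 3/55

C = [4/55, 13/55, 21/55, 28/55, 29/55, 6/11, 37/55, 9/11, 49/55, 52/55, 1]
j=0 picked index 0: u0 ∈ [0, 4/55)
j=1 picked index 1: u0 ∈ [-1/55, 8/55)
j=2 picked index 1: u0 ∈ [-6/55, 3/55)
j=3 picked index 2: u0 ∈ [-2/55, 6/55)
j=4 picked index 3: u0 ∈ [1/55, 8/55)
j=5 picked index 3: u0 ∈ [-4/55, 3/55)
j=6 picked index 6: u0 ∈ [0, 7/55)
j=7 picked index 7: u0 ∈ [2/55, 2/11)
j=8 picked index 7: u0 ∈ [-3/55, 1/11)
j=9 picked index 8: u0 ∈ [0, 4/55)
j=10 picked index 10: u0 ∈ [2/55, 1/11)
intersection: [2/55, 3/55)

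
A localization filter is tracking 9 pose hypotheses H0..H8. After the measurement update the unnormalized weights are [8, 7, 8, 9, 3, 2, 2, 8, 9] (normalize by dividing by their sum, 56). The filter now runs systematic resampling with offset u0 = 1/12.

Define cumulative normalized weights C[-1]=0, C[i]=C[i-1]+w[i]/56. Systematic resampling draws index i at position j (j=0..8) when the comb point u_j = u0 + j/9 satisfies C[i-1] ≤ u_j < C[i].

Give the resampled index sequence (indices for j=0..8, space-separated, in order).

0 1 2 3 3 5 7 8 8

C = [1/7, 15/56, 23/56, 4/7, 5/8, 37/56, 39/56, 47/56, 1]
j=0: u_0=1/12 ∈ [0, 1/7) → index 0
j=1: u_1=7/36 ∈ [1/7, 15/56) → index 1
j=2: u_2=11/36 ∈ [15/56, 23/56) → index 2
j=3: u_3=5/12 ∈ [23/56, 4/7) → index 3
j=4: u_4=19/36 ∈ [23/56, 4/7) → index 3
j=5: u_5=23/36 ∈ [5/8, 37/56) → index 5
j=6: u_6=3/4 ∈ [39/56, 47/56) → index 7
j=7: u_7=31/36 ∈ [47/56, 1) → index 8
j=8: u_8=35/36 ∈ [47/56, 1) → index 8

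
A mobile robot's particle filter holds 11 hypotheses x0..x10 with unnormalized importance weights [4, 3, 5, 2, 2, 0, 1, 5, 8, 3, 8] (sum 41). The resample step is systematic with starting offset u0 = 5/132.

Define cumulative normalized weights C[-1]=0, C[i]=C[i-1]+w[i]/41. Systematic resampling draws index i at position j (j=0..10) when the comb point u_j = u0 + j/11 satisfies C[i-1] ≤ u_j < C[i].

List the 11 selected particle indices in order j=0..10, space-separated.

0 1 2 3 6 7 8 8 9 10 10

C = [4/41, 7/41, 12/41, 14/41, 16/41, 16/41, 17/41, 22/41, 30/41, 33/41, 1]
j=0: u_0=5/132 ∈ [0, 4/41) → index 0
j=1: u_1=17/132 ∈ [4/41, 7/41) → index 1
j=2: u_2=29/132 ∈ [7/41, 12/41) → index 2
j=3: u_3=41/132 ∈ [12/41, 14/41) → index 3
j=4: u_4=53/132 ∈ [16/41, 17/41) → index 6
j=5: u_5=65/132 ∈ [17/41, 22/41) → index 7
j=6: u_6=7/12 ∈ [22/41, 30/41) → index 8
j=7: u_7=89/132 ∈ [22/41, 30/41) → index 8
j=8: u_8=101/132 ∈ [30/41, 33/41) → index 9
j=9: u_9=113/132 ∈ [33/41, 1) → index 10
j=10: u_10=125/132 ∈ [33/41, 1) → index 10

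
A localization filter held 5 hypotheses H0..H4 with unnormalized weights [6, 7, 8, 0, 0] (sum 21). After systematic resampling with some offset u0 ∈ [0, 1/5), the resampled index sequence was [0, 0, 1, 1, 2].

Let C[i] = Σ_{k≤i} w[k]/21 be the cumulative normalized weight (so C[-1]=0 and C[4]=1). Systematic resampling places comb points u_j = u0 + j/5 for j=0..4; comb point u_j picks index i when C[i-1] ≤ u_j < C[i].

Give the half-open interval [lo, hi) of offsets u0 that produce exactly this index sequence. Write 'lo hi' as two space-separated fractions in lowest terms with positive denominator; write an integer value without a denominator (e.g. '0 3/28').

C = [2/7, 13/21, 1, 1, 1]
j=0 picked index 0: u0 ∈ [0, 2/7)
j=1 picked index 0: u0 ∈ [-1/5, 3/35)
j=2 picked index 1: u0 ∈ [-4/35, 23/105)
j=3 picked index 1: u0 ∈ [-11/35, 2/105)
j=4 picked index 2: u0 ∈ [-19/105, 1/5)
intersection: [0, 2/105)

0 2/105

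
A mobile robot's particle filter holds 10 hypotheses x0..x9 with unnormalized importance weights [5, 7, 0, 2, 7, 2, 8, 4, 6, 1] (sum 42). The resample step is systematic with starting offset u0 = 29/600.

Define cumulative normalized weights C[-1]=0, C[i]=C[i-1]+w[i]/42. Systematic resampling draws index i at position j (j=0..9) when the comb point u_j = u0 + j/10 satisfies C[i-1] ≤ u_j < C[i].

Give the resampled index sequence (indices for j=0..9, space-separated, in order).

C = [5/42, 2/7, 2/7, 1/3, 1/2, 23/42, 31/42, 5/6, 41/42, 1]
j=0: u_0=29/600 ∈ [0, 5/42) → index 0
j=1: u_1=89/600 ∈ [5/42, 2/7) → index 1
j=2: u_2=149/600 ∈ [5/42, 2/7) → index 1
j=3: u_3=209/600 ∈ [1/3, 1/2) → index 4
j=4: u_4=269/600 ∈ [1/3, 1/2) → index 4
j=5: u_5=329/600 ∈ [23/42, 31/42) → index 6
j=6: u_6=389/600 ∈ [23/42, 31/42) → index 6
j=7: u_7=449/600 ∈ [31/42, 5/6) → index 7
j=8: u_8=509/600 ∈ [5/6, 41/42) → index 8
j=9: u_9=569/600 ∈ [5/6, 41/42) → index 8

0 1 1 4 4 6 6 7 8 8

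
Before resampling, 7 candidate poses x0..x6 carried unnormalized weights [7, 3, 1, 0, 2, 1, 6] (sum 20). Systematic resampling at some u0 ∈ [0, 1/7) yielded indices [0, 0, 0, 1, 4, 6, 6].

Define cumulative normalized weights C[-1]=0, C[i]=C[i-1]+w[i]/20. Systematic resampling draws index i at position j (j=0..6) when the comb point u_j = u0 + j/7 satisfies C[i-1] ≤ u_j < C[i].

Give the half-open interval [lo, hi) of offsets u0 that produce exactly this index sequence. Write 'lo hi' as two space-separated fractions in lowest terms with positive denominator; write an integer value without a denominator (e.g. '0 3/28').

0 9/140

C = [7/20, 1/2, 11/20, 11/20, 13/20, 7/10, 1]
j=0 picked index 0: u0 ∈ [0, 7/20)
j=1 picked index 0: u0 ∈ [-1/7, 29/140)
j=2 picked index 0: u0 ∈ [-2/7, 9/140)
j=3 picked index 1: u0 ∈ [-11/140, 1/14)
j=4 picked index 4: u0 ∈ [-3/140, 11/140)
j=5 picked index 6: u0 ∈ [-1/70, 2/7)
j=6 picked index 6: u0 ∈ [-11/70, 1/7)
intersection: [0, 9/140)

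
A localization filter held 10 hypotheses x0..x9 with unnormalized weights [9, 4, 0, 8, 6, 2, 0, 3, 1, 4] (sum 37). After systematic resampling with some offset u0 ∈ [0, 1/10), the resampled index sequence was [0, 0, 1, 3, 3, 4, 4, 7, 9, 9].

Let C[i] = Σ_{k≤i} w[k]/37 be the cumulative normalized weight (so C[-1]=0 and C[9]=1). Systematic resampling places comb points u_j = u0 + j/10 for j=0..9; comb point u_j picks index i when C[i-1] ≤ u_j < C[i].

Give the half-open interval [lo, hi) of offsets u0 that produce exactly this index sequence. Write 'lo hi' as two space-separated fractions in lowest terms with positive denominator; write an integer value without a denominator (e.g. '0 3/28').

C = [9/37, 13/37, 13/37, 21/37, 27/37, 29/37, 29/37, 32/37, 33/37, 1]
j=0 picked index 0: u0 ∈ [0, 9/37)
j=1 picked index 0: u0 ∈ [-1/10, 53/370)
j=2 picked index 1: u0 ∈ [8/185, 28/185)
j=3 picked index 3: u0 ∈ [19/370, 99/370)
j=4 picked index 3: u0 ∈ [-9/185, 31/185)
j=5 picked index 4: u0 ∈ [5/74, 17/74)
j=6 picked index 4: u0 ∈ [-6/185, 24/185)
j=7 picked index 7: u0 ∈ [31/370, 61/370)
j=8 picked index 9: u0 ∈ [17/185, 1/5)
j=9 picked index 9: u0 ∈ [-3/370, 1/10)
intersection: [17/185, 1/10)

17/185 1/10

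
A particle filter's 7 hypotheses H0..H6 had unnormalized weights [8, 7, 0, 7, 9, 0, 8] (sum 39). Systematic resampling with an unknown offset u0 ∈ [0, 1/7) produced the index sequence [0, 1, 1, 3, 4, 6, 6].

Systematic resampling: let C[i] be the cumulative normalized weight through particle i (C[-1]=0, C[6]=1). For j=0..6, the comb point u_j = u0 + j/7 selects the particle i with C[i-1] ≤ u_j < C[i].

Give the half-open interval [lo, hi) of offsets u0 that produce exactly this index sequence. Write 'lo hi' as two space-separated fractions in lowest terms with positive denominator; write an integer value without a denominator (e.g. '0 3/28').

C = [8/39, 5/13, 5/13, 22/39, 31/39, 31/39, 1]
j=0 picked index 0: u0 ∈ [0, 8/39)
j=1 picked index 1: u0 ∈ [17/273, 22/91)
j=2 picked index 1: u0 ∈ [-22/273, 9/91)
j=3 picked index 3: u0 ∈ [-4/91, 37/273)
j=4 picked index 4: u0 ∈ [-2/273, 61/273)
j=5 picked index 6: u0 ∈ [22/273, 2/7)
j=6 picked index 6: u0 ∈ [-17/273, 1/7)
intersection: [22/273, 9/91)

22/273 9/91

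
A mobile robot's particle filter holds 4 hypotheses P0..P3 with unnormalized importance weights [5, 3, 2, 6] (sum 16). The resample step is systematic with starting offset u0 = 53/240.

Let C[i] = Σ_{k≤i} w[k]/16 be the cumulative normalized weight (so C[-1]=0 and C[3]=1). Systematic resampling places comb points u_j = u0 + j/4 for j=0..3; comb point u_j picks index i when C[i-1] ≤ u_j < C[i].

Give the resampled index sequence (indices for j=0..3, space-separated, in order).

0 1 3 3

C = [5/16, 1/2, 5/8, 1]
j=0: u_0=53/240 ∈ [0, 5/16) → index 0
j=1: u_1=113/240 ∈ [5/16, 1/2) → index 1
j=2: u_2=173/240 ∈ [5/8, 1) → index 3
j=3: u_3=233/240 ∈ [5/8, 1) → index 3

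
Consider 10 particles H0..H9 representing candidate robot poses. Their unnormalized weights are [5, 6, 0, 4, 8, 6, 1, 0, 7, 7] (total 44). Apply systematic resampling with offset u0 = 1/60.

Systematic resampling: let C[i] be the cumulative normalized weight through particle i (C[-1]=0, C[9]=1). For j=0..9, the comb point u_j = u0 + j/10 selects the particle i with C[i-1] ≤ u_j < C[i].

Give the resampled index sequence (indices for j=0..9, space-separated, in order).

C = [5/44, 1/4, 1/4, 15/44, 23/44, 29/44, 15/22, 15/22, 37/44, 1]
j=0: u_0=1/60 ∈ [0, 5/44) → index 0
j=1: u_1=7/60 ∈ [5/44, 1/4) → index 1
j=2: u_2=13/60 ∈ [5/44, 1/4) → index 1
j=3: u_3=19/60 ∈ [1/4, 15/44) → index 3
j=4: u_4=5/12 ∈ [15/44, 23/44) → index 4
j=5: u_5=31/60 ∈ [15/44, 23/44) → index 4
j=6: u_6=37/60 ∈ [23/44, 29/44) → index 5
j=7: u_7=43/60 ∈ [15/22, 37/44) → index 8
j=8: u_8=49/60 ∈ [15/22, 37/44) → index 8
j=9: u_9=11/12 ∈ [37/44, 1) → index 9

0 1 1 3 4 4 5 8 8 9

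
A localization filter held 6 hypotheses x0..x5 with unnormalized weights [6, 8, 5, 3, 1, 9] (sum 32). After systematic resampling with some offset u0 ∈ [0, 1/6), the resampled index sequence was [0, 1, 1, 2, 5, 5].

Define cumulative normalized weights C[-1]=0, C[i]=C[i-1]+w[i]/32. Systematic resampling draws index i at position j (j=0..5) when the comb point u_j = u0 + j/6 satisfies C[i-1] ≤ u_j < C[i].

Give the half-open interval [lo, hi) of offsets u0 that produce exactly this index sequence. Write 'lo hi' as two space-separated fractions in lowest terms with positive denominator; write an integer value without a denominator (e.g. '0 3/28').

C = [3/16, 7/16, 19/32, 11/16, 23/32, 1]
j=0 picked index 0: u0 ∈ [0, 3/16)
j=1 picked index 1: u0 ∈ [1/48, 13/48)
j=2 picked index 1: u0 ∈ [-7/48, 5/48)
j=3 picked index 2: u0 ∈ [-1/16, 3/32)
j=4 picked index 5: u0 ∈ [5/96, 1/3)
j=5 picked index 5: u0 ∈ [-11/96, 1/6)
intersection: [5/96, 3/32)

5/96 3/32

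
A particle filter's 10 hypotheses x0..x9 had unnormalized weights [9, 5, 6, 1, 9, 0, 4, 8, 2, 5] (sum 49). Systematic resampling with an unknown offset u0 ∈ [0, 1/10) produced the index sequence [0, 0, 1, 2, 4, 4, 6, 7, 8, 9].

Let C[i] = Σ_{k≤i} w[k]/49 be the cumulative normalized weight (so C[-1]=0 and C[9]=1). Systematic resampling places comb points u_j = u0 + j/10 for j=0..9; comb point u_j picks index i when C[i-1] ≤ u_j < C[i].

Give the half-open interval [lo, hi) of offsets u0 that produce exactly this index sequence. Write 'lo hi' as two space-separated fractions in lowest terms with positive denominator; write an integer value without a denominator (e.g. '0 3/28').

2/35 41/490

C = [9/49, 2/7, 20/49, 3/7, 30/49, 30/49, 34/49, 6/7, 44/49, 1]
j=0 picked index 0: u0 ∈ [0, 9/49)
j=1 picked index 0: u0 ∈ [-1/10, 41/490)
j=2 picked index 1: u0 ∈ [-4/245, 3/35)
j=3 picked index 2: u0 ∈ [-1/70, 53/490)
j=4 picked index 4: u0 ∈ [1/35, 52/245)
j=5 picked index 4: u0 ∈ [-1/14, 11/98)
j=6 picked index 6: u0 ∈ [3/245, 23/245)
j=7 picked index 7: u0 ∈ [-3/490, 11/70)
j=8 picked index 8: u0 ∈ [2/35, 24/245)
j=9 picked index 9: u0 ∈ [-1/490, 1/10)
intersection: [2/35, 41/490)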